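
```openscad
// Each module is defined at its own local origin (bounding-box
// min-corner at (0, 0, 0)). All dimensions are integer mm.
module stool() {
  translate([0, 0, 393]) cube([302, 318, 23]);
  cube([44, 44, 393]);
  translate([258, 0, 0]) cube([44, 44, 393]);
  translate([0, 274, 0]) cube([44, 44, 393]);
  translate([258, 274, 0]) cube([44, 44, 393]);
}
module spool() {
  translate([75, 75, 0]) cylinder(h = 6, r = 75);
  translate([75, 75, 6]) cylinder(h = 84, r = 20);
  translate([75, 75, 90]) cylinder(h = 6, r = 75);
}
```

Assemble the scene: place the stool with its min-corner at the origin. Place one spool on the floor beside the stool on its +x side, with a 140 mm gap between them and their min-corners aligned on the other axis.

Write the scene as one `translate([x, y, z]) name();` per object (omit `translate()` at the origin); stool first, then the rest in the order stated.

stool();
translate([442, 0, 0]) spool();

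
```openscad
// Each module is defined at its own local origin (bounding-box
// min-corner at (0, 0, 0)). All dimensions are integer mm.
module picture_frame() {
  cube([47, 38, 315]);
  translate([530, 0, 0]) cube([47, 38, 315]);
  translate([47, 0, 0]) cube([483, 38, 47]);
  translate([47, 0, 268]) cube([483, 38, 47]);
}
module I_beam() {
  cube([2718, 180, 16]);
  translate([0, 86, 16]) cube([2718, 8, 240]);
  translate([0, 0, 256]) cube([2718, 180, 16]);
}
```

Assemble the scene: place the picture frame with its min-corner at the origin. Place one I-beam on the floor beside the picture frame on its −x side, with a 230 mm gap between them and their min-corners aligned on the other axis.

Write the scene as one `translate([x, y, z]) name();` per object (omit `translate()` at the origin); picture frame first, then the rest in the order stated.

picture_frame();
translate([-2948, 0, 0]) I_beam();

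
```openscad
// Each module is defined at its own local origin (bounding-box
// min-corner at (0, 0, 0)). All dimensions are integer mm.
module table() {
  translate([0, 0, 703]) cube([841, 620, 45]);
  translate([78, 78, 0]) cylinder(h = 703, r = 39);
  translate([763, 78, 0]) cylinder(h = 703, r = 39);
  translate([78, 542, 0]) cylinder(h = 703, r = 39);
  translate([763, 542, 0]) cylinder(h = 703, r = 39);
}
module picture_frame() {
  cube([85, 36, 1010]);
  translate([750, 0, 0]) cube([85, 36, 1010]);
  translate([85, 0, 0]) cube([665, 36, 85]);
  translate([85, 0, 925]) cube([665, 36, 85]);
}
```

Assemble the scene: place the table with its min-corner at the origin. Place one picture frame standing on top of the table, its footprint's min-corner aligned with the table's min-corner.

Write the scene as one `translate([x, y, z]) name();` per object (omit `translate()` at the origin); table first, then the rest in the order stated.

table();
translate([0, 0, 748]) picture_frame();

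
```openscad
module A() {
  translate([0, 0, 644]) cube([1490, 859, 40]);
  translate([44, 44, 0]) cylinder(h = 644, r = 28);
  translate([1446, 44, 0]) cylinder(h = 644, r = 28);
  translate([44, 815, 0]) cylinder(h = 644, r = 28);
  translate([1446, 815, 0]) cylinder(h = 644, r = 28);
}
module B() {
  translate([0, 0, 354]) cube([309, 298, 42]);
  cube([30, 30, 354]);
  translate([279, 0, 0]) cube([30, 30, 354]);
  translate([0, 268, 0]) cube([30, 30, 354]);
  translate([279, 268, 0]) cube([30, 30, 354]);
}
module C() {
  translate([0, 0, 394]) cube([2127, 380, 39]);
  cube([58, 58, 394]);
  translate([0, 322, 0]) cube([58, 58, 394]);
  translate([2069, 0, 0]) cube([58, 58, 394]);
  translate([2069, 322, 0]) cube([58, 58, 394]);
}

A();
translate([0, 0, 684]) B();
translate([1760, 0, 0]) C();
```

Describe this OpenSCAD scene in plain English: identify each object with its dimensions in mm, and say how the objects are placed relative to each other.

A is a table: top 1490 mm (x) × 859 mm (y), 40 mm thick, upper face at z = 684 mm, on four round legs of 56 mm diameter, each leg's bounding box inset 16 mm from the nearest pair of top edges, running from z = 0 to the bottom of the top.

B is a four-legged stool. The seat is 309×298 mm, 42 mm thick, top at z = 396 mm. It stands on four square legs, each 30×30 mm in cross-section, from z = 0 to the seat underside, each flush with a corner of the seat.

C is a bench: a 2127×380 mm seat slab, 39 mm thick, top at z = 433 mm, on four 58×58 mm square legs flush with the seat corners and standing on z = 0.

The stool is on top of the table. The bench is on the floor beside the table on its +x side.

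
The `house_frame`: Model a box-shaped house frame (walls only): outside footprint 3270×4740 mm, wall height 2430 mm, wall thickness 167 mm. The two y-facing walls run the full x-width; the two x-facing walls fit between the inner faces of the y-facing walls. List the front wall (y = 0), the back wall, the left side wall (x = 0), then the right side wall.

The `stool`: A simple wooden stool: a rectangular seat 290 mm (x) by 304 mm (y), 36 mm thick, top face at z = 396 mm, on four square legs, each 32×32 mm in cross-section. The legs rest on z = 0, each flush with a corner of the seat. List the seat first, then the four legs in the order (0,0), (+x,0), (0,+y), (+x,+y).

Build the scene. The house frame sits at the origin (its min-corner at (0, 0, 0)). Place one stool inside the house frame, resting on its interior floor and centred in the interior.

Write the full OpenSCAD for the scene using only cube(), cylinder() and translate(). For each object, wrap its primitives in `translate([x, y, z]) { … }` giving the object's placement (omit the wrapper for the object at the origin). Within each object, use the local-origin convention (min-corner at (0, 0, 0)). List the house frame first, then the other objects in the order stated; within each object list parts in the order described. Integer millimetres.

cube([3270, 167, 2430]);
translate([0, 4573, 0]) cube([3270, 167, 2430]);
translate([0, 167, 0]) cube([167, 4406, 2430]);
translate([3103, 167, 0]) cube([167, 4406, 2430]);
translate([1490, 2218, 0]) {
  translate([0, 0, 360]) cube([290, 304, 36]);
  cube([32, 32, 360]);
  translate([258, 0, 0]) cube([32, 32, 360]);
  translate([0, 272, 0]) cube([32, 32, 360]);
  translate([258, 272, 0]) cube([32, 32, 360]);
}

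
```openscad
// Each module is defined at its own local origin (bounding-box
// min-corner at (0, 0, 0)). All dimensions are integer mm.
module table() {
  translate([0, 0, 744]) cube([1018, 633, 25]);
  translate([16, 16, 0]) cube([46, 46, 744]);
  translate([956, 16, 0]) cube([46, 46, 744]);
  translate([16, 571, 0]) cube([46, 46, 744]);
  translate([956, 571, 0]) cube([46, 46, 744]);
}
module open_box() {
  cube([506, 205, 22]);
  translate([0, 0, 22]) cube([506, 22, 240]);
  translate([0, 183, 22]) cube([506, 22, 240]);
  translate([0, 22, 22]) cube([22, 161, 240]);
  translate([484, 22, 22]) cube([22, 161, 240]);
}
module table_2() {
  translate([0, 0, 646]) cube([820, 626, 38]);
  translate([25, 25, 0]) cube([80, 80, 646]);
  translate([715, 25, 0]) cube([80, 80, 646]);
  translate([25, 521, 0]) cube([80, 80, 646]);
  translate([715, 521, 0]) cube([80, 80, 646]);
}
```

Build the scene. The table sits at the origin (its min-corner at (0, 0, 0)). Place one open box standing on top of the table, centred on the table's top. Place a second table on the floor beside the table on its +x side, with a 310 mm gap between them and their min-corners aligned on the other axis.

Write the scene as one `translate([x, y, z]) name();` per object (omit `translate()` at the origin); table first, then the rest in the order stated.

table();
translate([256, 214, 769]) open_box();
translate([1328, 0, 0]) table_2();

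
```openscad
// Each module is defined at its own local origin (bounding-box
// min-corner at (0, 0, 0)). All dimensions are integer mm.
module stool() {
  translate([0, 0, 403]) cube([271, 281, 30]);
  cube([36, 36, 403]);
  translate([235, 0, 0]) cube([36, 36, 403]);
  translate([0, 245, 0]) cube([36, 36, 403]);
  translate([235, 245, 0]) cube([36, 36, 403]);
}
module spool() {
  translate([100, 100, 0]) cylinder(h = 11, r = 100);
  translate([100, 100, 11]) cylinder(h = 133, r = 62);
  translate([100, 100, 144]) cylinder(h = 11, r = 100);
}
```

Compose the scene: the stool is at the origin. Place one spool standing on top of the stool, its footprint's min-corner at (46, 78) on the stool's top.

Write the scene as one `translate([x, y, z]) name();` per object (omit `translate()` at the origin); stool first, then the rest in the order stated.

stool();
translate([46, 78, 433]) spool();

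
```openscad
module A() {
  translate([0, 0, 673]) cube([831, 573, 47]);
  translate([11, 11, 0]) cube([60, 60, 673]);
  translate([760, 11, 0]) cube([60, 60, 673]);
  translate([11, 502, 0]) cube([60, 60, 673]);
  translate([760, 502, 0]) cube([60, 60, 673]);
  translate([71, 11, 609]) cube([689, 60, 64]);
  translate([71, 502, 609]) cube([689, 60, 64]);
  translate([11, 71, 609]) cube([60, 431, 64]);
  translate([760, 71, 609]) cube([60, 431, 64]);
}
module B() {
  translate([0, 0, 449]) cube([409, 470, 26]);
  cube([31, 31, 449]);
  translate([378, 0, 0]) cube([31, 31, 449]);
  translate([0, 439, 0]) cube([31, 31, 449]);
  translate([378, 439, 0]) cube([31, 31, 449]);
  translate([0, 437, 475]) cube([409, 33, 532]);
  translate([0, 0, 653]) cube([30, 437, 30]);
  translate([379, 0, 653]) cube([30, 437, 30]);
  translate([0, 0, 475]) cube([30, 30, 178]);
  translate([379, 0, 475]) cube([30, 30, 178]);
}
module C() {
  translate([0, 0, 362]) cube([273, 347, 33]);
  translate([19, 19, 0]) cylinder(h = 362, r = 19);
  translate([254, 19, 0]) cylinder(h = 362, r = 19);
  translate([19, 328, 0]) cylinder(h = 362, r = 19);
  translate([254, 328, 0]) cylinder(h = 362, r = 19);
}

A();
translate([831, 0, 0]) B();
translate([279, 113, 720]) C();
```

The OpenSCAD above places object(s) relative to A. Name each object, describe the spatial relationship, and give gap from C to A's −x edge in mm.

A is a table. B is a chair. C is a stool. The chair is against the table's +x side, with their −y faces flush. The stool is on top of the table, centred. The gap from the stool to the table's −x edge is 279 mm.

The stool's min-x is at 279; the table's min-x is 0; gap = 279 mm.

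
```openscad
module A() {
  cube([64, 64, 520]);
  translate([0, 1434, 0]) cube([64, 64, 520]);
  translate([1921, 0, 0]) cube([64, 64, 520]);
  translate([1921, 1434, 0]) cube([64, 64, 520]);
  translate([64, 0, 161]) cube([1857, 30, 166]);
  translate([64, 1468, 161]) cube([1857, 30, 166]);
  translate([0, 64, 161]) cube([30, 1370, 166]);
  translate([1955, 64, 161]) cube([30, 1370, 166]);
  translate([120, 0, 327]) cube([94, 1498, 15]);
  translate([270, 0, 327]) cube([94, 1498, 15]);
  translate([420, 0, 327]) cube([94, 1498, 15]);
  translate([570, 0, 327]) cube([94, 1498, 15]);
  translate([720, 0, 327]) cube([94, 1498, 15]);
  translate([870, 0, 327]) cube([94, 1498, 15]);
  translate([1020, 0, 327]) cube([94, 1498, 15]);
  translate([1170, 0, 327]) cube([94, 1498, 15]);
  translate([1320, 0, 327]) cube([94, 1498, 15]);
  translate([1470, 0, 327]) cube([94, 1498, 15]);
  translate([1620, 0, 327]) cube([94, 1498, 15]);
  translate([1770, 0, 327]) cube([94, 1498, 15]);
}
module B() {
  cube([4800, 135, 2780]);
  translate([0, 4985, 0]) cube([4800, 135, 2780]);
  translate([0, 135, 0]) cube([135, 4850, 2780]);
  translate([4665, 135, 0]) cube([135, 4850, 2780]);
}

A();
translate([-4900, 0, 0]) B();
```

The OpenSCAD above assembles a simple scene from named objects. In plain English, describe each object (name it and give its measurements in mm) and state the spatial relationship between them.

A is a bed frame 1985 mm long (x) by 1498 mm wide (y). Four 64×64 mm corner posts, 520 mm tall, at the corners of the footprint. Four rails of 30 mm thickness and 166 mm height run between adjacent posts with their undersides at z = 161 mm, their outer faces flush with the outside of the frame (the two x-running rails run between the posts' inner faces; the two y-running rails run between the posts' inner faces). 12 slats, each 94 mm wide (x) and 15 mm thick, lie across the top of the two x-running rails, running the full 1498 mm width of the frame in y; the slats are evenly spaced along x between the inner faces of the end posts with equal gaps (rounded down to the nearest mm) at the −x end and between each pair — any rounding remainder accumulates at the +x end.

B is a box-shaped house frame (walls only): outside footprint 4800×5120 mm, wall height 2780 mm, wall thickness 135 mm. The two y-facing walls run the full x-width; the two x-facing walls fit between the inner faces of the y-facing walls.

The house frame is on the floor beside the bed frame on its −x side.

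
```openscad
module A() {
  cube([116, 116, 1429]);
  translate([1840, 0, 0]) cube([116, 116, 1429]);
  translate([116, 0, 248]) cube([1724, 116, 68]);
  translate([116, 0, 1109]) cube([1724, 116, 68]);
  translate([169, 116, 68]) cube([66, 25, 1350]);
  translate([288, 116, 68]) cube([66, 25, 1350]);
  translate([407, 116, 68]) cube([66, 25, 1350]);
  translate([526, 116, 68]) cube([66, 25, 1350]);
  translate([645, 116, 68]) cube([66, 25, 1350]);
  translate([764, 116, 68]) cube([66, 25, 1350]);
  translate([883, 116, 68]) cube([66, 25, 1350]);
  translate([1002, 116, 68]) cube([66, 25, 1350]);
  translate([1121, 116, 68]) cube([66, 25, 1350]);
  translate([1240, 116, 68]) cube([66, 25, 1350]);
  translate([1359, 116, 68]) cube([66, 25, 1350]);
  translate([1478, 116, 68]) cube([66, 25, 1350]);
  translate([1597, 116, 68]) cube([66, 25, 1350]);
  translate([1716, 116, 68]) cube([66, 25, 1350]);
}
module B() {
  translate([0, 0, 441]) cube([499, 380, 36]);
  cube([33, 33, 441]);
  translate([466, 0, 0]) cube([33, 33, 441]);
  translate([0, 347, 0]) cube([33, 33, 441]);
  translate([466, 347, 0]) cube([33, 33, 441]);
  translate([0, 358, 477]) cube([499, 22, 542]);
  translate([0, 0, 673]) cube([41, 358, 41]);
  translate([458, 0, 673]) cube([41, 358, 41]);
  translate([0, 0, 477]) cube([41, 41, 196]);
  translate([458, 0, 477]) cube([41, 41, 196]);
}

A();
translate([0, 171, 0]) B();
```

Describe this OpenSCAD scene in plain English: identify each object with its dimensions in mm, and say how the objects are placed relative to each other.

A is a fence section. Two 116×116 mm posts, 1429 mm tall, stand on the floor with a clear span of 1724 mm between their inner faces. Two horizontal rails of 116×68 mm section span the gap between the posts with their undersides at z = 248 mm and z = 1109 mm, flush with the posts' −y face. 14 pickets, each 66 mm wide, 25 mm thick and 1350 mm tall, are fixed to the +y face of the rails with their bottoms at z = 68 mm, evenly spaced across the span with equal gaps (rounded down to the nearest mm) at the −x end and between each pair — any rounding remainder accumulates at the +x end.

B is a chair. The seat is a 499×380×36 mm slab with its top at z = 477 mm, on four 33×33 mm corner legs (flush with the seat edges, standing on z = 0). A flat backrest 22 mm thick, 542 mm tall, spans the full seat width and rises from the seat top along its +y edge, rear face flush with the rear of the seat. Two armrests of 41×41 mm section run along each side from the seat's front edge to the front of the backrest, top faces 237 mm above the seat top and outer faces flush with the seat's x-edges; a 41×41 mm post under the front of each armrest stands on the seat at the front corner.

The chair is on the floor beside the fence section on its +y side.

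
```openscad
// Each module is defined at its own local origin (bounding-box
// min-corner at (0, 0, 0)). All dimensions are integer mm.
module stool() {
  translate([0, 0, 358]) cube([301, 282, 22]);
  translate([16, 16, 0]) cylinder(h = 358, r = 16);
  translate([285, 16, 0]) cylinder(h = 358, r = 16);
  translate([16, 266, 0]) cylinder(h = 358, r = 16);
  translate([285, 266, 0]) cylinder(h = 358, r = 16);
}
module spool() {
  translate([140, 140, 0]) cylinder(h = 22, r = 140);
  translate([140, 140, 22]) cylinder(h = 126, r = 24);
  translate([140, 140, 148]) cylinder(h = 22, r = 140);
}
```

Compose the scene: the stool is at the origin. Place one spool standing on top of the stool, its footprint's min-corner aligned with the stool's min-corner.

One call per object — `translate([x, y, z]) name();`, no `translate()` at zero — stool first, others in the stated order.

stool();
translate([0, 0, 380]) spool();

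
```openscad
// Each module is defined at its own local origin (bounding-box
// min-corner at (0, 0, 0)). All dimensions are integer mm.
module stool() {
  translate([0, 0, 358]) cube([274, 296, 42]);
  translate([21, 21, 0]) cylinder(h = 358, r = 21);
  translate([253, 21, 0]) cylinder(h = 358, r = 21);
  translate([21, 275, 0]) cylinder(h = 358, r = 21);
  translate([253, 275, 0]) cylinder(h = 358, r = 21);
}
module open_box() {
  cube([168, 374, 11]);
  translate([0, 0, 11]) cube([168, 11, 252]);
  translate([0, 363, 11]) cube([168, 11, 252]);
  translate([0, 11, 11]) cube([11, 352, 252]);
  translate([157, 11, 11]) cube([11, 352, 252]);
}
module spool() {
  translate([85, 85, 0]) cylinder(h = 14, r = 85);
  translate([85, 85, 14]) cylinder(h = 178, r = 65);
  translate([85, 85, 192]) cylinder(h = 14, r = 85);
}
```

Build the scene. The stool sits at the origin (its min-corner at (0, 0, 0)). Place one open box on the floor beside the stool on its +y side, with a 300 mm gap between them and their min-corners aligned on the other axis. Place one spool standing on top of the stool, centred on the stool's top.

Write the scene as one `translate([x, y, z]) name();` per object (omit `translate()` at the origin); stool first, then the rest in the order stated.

stool();
translate([0, 596, 0]) open_box();
translate([52, 63, 400]) spool();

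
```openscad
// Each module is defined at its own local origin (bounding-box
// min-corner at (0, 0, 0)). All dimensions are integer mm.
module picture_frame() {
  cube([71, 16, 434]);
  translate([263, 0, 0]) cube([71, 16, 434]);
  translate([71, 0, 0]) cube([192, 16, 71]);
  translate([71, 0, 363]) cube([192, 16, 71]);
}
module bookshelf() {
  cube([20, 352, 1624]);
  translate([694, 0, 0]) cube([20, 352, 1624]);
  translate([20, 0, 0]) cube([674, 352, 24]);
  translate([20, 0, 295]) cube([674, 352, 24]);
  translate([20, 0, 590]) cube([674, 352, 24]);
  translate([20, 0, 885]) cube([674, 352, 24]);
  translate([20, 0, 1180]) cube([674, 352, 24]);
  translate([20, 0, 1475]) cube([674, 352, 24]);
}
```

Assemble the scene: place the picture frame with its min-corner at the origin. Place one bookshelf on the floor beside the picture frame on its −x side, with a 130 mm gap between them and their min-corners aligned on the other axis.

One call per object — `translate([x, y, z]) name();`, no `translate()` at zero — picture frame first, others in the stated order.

picture_frame();
translate([-844, 0, 0]) bookshelf();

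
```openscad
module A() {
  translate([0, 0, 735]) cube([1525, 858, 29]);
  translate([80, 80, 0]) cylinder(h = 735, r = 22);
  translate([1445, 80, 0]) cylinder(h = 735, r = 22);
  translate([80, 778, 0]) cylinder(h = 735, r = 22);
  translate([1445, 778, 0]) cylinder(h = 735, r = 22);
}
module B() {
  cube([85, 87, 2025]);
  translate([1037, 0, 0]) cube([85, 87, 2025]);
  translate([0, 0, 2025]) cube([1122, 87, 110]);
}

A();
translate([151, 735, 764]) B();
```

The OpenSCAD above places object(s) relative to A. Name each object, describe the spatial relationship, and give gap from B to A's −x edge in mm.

A is a table. B is a door frame. The door frame is on top of the table. The gap from the door frame to the table's −x edge is 151 mm.

The door frame's min-x is at 151; the table's min-x is 0; gap = 151 mm.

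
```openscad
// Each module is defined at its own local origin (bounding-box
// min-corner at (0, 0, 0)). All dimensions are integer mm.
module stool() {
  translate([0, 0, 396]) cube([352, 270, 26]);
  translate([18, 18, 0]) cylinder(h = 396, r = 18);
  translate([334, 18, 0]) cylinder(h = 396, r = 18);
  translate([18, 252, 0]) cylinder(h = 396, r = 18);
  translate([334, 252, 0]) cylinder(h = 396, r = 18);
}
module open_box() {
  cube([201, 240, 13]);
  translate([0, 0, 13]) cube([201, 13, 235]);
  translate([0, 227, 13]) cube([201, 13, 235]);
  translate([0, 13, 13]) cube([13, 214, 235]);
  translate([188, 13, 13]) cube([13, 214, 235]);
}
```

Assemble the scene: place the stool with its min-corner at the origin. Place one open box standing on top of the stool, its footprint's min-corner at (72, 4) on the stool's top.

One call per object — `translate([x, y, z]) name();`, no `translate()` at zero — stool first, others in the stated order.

stool();
translate([72, 4, 422]) open_box();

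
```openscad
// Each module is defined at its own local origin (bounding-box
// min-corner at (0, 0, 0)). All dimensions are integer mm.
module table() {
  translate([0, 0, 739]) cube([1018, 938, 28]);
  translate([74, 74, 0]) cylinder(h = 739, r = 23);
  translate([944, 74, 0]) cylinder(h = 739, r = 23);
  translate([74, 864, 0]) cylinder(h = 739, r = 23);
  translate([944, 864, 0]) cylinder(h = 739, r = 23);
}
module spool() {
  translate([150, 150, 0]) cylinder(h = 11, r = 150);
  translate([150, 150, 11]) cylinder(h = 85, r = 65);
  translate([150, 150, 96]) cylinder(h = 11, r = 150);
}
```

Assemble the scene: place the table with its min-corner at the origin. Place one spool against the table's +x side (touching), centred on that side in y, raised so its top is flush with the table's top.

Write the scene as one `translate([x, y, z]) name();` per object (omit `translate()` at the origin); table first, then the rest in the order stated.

table();
translate([1018, 319, 660]) spool();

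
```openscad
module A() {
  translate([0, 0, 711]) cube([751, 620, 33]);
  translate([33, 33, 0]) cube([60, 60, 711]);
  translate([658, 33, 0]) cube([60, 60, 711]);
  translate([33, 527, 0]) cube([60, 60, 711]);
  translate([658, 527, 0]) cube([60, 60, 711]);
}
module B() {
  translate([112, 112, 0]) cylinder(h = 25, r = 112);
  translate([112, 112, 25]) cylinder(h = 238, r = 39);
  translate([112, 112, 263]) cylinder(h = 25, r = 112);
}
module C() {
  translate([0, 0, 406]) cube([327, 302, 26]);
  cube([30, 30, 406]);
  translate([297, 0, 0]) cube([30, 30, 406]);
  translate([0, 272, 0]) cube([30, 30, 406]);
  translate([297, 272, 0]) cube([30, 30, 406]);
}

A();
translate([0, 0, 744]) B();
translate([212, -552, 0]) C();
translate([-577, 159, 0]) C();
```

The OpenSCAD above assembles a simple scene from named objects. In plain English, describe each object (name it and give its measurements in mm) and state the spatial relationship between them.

A is a table with a 751×620 mm rectangular top, 33 mm thick, top surface at z = 744 mm, supported by four 60×60 mm square legs, each inset 33 mm from the nearest pair of top edges, running from the floor.

B is a spool: two coaxial disc flanges of radius 112 mm and thickness 25 mm, joined by a core cylinder of radius 39 mm and height 238 mm. The lower flange rests on z = 0 and the three cylinders share a vertical axis.

C is a four-legged stool. The seat is 327×302 mm, 26 mm thick, top at z = 432 mm. It stands on four square legs, each 30×30 mm in cross-section, from z = 0 to the seat underside, each flush with a corner of the seat.

The spool is on top of the table. Two stools sit around the table at the −y, −x sides.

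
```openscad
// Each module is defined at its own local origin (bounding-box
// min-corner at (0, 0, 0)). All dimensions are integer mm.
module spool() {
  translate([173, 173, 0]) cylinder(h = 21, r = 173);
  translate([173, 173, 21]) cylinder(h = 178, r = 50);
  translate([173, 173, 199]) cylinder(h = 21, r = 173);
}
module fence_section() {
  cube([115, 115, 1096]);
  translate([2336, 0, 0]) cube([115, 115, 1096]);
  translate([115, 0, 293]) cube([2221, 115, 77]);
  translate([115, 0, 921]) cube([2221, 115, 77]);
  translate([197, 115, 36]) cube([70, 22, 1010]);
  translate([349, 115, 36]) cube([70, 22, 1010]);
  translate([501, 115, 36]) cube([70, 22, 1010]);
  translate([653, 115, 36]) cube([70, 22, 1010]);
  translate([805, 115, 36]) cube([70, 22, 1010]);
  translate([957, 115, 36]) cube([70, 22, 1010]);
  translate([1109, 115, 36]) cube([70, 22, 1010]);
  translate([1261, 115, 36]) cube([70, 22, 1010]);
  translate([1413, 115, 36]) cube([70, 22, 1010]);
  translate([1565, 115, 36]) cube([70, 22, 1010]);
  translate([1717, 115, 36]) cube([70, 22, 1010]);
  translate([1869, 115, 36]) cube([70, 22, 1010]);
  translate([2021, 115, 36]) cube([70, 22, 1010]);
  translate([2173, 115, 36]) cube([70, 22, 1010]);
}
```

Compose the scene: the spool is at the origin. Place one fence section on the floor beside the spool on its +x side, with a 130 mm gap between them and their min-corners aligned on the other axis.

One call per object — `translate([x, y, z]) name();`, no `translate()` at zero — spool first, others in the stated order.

spool();
translate([476, 0, 0]) fence_section();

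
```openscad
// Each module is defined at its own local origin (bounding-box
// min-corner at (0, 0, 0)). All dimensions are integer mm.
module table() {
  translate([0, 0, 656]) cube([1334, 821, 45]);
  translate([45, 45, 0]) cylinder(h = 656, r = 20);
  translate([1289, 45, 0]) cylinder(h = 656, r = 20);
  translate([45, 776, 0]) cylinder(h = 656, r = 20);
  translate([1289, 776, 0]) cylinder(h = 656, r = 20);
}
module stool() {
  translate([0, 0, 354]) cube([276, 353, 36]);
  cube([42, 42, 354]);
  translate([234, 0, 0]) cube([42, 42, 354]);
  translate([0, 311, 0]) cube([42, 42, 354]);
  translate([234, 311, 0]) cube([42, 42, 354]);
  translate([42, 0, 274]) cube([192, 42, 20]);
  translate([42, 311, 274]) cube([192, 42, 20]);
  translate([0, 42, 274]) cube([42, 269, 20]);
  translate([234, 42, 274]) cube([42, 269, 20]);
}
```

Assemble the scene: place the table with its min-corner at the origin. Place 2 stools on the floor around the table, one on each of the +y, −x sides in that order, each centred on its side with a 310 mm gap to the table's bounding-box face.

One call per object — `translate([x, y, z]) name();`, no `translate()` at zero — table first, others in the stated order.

table();
translate([529, 1131, 0]) stool();
translate([-586, 234, 0]) stool();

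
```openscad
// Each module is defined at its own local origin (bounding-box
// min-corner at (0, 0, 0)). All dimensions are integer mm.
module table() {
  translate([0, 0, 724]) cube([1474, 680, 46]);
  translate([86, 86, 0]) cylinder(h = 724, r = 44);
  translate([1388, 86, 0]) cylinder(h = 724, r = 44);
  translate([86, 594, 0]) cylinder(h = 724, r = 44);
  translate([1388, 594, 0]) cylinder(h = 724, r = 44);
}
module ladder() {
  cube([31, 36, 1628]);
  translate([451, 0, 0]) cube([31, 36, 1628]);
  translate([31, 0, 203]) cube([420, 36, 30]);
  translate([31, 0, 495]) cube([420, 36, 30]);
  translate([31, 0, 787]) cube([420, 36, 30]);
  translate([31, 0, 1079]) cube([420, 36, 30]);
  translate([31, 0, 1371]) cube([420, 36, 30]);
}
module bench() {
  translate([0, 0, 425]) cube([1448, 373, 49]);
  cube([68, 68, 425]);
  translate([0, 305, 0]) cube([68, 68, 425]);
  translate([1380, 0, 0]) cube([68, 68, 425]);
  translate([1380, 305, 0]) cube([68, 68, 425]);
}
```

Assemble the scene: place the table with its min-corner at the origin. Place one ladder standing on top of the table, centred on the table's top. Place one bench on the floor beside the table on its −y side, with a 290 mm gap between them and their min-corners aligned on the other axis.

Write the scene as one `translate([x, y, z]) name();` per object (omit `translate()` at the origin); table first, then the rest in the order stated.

table();
translate([496, 322, 770]) ladder();
translate([0, -663, 0]) bench();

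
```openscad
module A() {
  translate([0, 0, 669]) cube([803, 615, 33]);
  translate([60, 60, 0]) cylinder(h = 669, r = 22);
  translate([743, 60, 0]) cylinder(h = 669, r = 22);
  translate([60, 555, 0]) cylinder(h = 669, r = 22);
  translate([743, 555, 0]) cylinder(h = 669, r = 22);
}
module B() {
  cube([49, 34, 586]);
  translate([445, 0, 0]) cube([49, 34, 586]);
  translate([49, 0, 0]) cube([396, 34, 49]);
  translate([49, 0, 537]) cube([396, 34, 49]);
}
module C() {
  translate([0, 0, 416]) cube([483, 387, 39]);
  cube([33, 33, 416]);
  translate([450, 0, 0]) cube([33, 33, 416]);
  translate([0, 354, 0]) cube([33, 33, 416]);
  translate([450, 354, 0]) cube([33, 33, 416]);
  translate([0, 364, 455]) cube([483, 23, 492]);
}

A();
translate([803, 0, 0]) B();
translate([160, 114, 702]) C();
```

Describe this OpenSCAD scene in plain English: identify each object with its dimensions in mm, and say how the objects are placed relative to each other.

A is a table with a 803×615 mm rectangular top, 33 mm thick, top surface at z = 702 mm, supported by four round legs of 44 mm diameter, each leg's bounding box inset 38 mm from the nearest pair of top edges, running from the floor.

B is a picture frame with a 396×488 mm rectangular opening (x by z) and a uniform 49 mm border on every side. Frame depth is 34 mm along y. It is built from two vertical stiles running the full outside height and two horizontal rails spanning the gap between the stiles.

C is a chair: 483×387 mm seat, 39 mm thick, top at z = 455 mm, on four 33 mm square corner legs flush with the seat edges. A 23 mm thick backrest slab spans the full seat width, extending 492 mm above the seat top, its back face flush with the seat's +y edge.

The picture frame is against the table's +x side, with their −y faces flush. The chair is on top of the table, centred.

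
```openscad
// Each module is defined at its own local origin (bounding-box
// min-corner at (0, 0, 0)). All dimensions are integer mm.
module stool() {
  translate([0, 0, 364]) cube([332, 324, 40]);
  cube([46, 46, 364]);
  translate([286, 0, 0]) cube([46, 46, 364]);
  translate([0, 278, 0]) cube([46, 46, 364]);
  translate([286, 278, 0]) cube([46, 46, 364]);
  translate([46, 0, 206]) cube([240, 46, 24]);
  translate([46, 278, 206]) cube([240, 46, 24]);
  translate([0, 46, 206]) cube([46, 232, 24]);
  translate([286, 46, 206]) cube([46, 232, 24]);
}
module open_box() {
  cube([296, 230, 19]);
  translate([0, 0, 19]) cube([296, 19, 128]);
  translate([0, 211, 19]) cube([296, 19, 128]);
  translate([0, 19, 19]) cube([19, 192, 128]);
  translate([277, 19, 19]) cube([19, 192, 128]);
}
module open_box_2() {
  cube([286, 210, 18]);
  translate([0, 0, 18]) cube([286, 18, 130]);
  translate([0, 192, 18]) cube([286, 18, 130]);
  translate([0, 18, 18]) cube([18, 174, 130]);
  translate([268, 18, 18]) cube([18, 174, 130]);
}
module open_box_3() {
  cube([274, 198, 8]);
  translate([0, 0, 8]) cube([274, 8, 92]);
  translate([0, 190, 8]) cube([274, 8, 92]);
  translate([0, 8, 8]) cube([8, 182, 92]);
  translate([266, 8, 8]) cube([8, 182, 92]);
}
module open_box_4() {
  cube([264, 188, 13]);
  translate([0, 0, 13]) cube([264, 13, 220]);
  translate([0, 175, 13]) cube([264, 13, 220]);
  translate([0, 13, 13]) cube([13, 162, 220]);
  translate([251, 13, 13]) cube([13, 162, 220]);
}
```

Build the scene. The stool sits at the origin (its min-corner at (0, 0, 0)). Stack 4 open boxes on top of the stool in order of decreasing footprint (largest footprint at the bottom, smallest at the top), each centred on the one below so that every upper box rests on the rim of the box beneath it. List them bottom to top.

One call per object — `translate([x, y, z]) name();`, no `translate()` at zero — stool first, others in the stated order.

stool();
translate([18, 47, 404]) open_box();
translate([23, 57, 551]) open_box_2();
translate([29, 63, 699]) open_box_3();
translate([34, 68, 799]) open_box_4();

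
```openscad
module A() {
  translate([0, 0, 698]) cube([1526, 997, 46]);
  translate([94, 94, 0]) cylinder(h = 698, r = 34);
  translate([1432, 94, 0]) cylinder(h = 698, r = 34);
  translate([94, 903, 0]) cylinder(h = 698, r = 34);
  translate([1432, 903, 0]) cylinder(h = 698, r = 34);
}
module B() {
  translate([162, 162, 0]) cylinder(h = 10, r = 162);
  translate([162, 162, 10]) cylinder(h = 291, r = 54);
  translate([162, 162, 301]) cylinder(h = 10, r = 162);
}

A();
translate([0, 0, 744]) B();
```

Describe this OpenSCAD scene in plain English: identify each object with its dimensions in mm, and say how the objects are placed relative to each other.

A is a rectangular dining table. The top is 1526×997×46 mm with its upper surface at z = 744 mm. It stands on four round legs of 68 mm diameter, each leg's bounding box inset 60 mm from the nearest pair of top edges, running from the floor to the underside of the top.

B is a spool: two coaxial disc flanges of radius 162 mm and thickness 10 mm, joined by a core cylinder of radius 54 mm and height 291 mm. The lower flange rests on z = 0 and the three cylinders share a vertical axis.

The spool is on top of the table.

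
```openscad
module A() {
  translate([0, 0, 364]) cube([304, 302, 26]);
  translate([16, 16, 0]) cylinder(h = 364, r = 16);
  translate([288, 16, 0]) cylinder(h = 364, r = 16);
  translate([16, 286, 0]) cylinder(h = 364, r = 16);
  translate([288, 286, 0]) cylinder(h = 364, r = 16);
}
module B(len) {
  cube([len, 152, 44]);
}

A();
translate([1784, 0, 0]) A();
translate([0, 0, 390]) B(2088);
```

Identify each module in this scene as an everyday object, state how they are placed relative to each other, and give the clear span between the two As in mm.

A is a stool. B is a beam. A beam spans the tops of two stools. The clear span between the two stools is 1480 mm.

Second stool starts at x = 1784; first ends at x = 304; clear span = 1784 − 304 = 1480 mm.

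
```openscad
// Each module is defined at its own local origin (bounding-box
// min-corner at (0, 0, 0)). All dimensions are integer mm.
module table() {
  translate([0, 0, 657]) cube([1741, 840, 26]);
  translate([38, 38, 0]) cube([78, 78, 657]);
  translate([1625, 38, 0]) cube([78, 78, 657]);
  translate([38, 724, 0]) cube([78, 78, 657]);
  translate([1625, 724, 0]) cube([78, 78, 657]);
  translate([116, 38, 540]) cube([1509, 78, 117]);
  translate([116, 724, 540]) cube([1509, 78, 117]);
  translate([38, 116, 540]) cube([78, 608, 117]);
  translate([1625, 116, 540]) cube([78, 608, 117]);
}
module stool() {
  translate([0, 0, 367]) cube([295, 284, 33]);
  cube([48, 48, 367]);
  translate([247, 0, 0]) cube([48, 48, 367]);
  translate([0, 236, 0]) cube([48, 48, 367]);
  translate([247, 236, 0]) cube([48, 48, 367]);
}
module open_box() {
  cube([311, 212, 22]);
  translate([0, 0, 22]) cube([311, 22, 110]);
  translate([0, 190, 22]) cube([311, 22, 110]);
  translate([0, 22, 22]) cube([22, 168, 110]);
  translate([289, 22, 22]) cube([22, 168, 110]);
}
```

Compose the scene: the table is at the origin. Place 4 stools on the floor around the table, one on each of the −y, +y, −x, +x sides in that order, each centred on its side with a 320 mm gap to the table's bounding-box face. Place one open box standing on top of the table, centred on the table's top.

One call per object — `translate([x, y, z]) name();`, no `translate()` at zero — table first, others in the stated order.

table();
translate([723, -604, 0]) stool();
translate([723, 1160, 0]) stool();
translate([-615, 278, 0]) stool();
translate([2061, 278, 0]) stool();
translate([715, 314, 683]) open_box();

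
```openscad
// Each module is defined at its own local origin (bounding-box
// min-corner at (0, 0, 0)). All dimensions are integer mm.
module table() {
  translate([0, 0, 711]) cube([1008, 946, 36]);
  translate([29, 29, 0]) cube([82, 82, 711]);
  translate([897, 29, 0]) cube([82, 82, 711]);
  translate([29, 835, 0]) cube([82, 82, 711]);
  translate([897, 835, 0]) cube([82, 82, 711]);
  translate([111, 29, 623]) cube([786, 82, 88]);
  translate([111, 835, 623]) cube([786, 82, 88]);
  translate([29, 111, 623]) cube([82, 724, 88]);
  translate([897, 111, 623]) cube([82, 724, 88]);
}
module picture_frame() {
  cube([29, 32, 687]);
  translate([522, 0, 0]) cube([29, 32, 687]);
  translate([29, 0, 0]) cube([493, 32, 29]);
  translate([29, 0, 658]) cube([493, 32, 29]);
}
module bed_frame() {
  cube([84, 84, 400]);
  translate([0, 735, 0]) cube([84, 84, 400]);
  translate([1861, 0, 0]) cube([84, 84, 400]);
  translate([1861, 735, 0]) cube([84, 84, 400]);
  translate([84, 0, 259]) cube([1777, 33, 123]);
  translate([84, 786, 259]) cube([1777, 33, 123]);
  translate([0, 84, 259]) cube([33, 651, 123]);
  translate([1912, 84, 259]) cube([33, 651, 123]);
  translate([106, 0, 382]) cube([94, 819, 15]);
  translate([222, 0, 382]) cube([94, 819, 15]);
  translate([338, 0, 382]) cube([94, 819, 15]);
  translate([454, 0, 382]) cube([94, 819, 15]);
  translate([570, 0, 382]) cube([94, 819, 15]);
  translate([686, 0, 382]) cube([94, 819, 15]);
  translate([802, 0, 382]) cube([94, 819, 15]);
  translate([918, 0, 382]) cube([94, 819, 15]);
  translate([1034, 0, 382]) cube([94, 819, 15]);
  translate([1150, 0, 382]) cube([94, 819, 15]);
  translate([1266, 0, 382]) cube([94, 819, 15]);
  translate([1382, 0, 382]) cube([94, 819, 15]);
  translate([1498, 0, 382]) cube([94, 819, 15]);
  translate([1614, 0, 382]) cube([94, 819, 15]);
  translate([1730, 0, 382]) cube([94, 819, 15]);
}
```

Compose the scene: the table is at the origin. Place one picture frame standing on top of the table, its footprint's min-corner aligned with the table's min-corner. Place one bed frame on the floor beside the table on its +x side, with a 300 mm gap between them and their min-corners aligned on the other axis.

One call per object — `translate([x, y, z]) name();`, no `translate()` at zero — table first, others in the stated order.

table();
translate([0, 0, 747]) picture_frame();
translate([1308, 0, 0]) bed_frame();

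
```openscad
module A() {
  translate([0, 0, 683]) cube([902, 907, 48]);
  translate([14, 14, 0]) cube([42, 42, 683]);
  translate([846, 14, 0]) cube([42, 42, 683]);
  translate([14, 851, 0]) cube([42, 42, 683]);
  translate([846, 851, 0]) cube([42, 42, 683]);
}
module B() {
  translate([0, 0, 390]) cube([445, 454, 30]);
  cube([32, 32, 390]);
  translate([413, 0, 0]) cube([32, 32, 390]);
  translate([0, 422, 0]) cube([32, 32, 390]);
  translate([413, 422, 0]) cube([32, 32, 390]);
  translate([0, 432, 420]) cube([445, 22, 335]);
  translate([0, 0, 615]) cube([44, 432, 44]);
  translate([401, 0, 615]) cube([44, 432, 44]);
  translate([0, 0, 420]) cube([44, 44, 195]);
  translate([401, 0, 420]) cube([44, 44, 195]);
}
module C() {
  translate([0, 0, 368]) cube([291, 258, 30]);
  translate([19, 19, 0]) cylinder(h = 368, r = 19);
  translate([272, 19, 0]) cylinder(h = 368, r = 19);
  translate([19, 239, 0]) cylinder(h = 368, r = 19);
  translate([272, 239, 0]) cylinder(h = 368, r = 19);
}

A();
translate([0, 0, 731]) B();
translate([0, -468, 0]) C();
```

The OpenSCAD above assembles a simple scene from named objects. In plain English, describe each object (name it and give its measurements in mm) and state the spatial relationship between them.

A is a table: top 902 mm (x) × 907 mm (y), 48 mm thick, upper face at z = 731 mm, on four 42×42 mm square legs, each inset 14 mm from the nearest pair of top edges, running from z = 0 to the bottom of the top.

B is a chair. The seat is a 445×454×30 mm slab with its top at z = 420 mm, on four 32×32 mm corner legs (flush with the seat edges, standing on z = 0). A flat backrest 22 mm thick, 335 mm tall, spans the full seat width and rises from the seat top along its +y edge, rear face flush with the rear of the seat. Two armrests of 44×44 mm section run along each side from the seat's front edge to the front of the backrest, top faces 239 mm above the seat top and outer faces flush with the seat's x-edges; a 44×44 mm post under the front of each armrest stands on the seat at the front corner.

C is a four-legged stool. The seat is 291×258 mm, 30 mm thick, top at z = 398 mm. It stands on four round legs, each 38 mm in diameter, from z = 0 to the seat underside, each leg's axis is inset half a diameter from the nearest pair of seat edges (so the leg's bounding box is flush with the corner).

The chair is on top of the table. The stool is on the floor beside the table on its −y side.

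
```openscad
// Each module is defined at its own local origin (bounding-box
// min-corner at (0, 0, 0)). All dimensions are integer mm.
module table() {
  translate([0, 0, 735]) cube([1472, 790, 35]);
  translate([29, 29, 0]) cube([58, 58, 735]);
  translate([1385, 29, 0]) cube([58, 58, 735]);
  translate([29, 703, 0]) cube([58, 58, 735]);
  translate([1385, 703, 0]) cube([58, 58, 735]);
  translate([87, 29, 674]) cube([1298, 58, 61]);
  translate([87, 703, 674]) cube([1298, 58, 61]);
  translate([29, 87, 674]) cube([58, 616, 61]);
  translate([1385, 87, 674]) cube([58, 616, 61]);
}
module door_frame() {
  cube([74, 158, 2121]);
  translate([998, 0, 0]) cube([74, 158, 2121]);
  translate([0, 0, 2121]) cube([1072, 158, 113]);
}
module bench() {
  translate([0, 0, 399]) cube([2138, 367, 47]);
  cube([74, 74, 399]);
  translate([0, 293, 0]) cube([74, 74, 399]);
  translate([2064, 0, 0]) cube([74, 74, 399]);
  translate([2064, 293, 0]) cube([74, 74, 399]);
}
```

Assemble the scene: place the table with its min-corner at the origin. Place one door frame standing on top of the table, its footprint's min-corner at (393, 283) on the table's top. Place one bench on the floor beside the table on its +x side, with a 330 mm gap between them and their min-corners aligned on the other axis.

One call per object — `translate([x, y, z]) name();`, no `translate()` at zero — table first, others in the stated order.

table();
translate([393, 283, 770]) door_frame();
translate([1802, 0, 0]) bench();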